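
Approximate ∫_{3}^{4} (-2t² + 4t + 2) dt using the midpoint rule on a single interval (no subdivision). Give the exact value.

M = (b−a)·f(3.5) = 1·(-8.5) = -8.5.

-8.5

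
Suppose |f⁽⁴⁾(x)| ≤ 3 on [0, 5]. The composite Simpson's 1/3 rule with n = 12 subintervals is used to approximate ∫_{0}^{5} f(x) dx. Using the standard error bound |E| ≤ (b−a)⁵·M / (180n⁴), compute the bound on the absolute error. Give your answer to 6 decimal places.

|E| ≤ (5)⁵·3 / (180·12⁴) = 9375/3732480 = 0.002512.

0.002512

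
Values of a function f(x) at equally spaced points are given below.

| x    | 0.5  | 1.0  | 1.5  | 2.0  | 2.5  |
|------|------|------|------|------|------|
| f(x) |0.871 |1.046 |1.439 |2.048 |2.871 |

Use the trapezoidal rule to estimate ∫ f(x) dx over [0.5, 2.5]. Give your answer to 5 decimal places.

3.20200

h = 0.5, n = 4.
(h/2)·[y₀ + 2y₁ + 2y₂ + 2y₃ + y₄] = 0.25·(12.808) = 3.20200.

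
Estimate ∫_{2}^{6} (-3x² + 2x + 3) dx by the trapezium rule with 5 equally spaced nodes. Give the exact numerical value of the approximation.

-166

h = (6 − 2)/4 = 1.
Nodes x₀,…,x₄ = 2, 3, 4, 5, 6.
f(x) = -3x² + 2x + 3: f₀=-5, f₁=-18, f₂=-37, f₃=-62, f₄=-93.
(h/2)·[f₀ + 2f₁ + 2f₂ + 2f₃ + f₄] = 0.5·(-332) = -166.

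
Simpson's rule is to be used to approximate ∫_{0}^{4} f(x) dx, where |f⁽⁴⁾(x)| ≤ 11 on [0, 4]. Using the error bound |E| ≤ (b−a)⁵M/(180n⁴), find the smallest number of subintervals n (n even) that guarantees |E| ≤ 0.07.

Need 11264/(180n⁴) ≤ 0.07.
n⁴ ≥ 11264/(180·0.07) = 893.968 ⇒ n ≥ 5.4680, so the smallest even n is 6. (n must be even for Simpson's rule.)

6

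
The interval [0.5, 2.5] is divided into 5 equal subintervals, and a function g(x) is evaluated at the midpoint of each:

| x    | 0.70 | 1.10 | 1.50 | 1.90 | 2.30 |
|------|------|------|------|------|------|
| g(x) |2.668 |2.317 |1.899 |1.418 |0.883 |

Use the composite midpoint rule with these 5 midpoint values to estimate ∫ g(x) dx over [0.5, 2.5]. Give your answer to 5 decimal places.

3.67400

h = 0.4, n = 5.
h·[y(m₁) + y(m₂) + y(m₃) + y(m₄) + y(m₅)] = 0.4·(9.185) = 3.67400.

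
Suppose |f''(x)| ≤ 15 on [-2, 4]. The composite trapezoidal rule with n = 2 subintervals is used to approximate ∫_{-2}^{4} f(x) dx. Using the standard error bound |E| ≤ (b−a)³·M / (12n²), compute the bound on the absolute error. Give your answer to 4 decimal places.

67.5000

|E| ≤ (6)³·15 / (12·2²) = 3240/48 = 67.5000.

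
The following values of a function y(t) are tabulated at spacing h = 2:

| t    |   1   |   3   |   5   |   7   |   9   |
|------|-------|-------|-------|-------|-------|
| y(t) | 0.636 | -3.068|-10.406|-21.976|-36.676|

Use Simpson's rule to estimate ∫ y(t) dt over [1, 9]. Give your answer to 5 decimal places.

h = 2, n = 4.
(h/3)·[y₀ + 4y₁ + 2y₂ + 4y₃ + y₄] = 0.666667·(-157.028) = -104.68533.

-104.68533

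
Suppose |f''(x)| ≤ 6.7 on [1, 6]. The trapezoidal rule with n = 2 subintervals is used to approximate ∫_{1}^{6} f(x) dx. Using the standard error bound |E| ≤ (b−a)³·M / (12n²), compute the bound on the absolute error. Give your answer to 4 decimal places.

17.4479

|E| ≤ (5)³·6.7 / (12·2²) = 837.5/48 = 17.4479.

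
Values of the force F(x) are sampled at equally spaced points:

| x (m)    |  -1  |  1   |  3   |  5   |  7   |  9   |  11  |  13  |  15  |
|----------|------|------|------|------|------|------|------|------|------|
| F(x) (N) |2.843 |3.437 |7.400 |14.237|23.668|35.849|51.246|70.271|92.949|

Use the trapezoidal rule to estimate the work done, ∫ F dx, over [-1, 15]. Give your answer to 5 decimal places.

h = 2, n = 8.
(h/2)·[y₀ + 2y₁ + 2y₂ + 2y₃ + 2y₄ + 2y₅ + 2y₆ + 2y₇ + y₈] = 1·(508.008) = 508.00800.

508.00800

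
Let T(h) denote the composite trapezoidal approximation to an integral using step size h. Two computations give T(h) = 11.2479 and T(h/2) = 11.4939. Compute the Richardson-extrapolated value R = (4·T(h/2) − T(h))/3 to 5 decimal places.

11.57590

R = (4·T(h/2) − T(h)) / 3 = (4·11.4939 − 11.2479)/3 = (34.7277)/3 = 11.57590.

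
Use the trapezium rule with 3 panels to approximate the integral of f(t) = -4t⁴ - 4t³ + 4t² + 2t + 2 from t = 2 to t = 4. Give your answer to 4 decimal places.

-980.8066

h = (4 − 2)/3 = 0.666667.
Nodes t₀,…,t₃ = 2, 2.666667, 3.333333, 4.
f(t) = -4t⁴ - 4t³ + 4t² + 2t + 2: f₀=-74, f₁=-242.345679, f₂=-588.864198, f₃=-1206.
(h/2)·[f₀ + 2f₁ + 2f₂ + f₃] = 0.333333·(-2942.419753) = -980.8066.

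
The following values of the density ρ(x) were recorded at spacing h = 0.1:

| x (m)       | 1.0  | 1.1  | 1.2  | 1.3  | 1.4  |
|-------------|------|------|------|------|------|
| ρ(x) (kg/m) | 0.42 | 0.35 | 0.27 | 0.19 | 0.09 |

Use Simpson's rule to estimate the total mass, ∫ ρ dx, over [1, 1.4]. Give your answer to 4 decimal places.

0.1070

h = 0.1, n = 4.
(h/3)·[y₀ + 4y₁ + 2y₂ + 4y₃ + y₄] = 0.033333·(3.21) = 0.1070.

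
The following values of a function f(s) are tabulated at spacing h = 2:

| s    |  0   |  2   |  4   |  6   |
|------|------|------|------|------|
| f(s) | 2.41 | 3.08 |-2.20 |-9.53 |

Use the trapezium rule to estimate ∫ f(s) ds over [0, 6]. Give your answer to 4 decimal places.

-5.3600

h = 2, n = 3.
(h/2)·[y₀ + 2y₁ + 2y₂ + y₃] = 1·(-5.36) = -5.3600.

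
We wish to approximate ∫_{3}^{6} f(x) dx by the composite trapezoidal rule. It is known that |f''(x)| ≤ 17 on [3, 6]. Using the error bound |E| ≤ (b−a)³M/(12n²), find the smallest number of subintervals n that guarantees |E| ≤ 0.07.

24

Need 459/(12n²) ≤ 0.07.
n² ≥ 459/(12·0.07) = 546.429 ⇒ n ≥ 23.3758, so the smallest n is 24.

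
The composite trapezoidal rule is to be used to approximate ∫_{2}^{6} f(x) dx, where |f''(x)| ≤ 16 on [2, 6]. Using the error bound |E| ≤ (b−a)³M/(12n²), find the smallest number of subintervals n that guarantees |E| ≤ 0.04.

47

Need 1024/(12n²) ≤ 0.04.
n² ≥ 1024/(12·0.04) = 2133.33 ⇒ n ≥ 46.1880, so the smallest n is 47.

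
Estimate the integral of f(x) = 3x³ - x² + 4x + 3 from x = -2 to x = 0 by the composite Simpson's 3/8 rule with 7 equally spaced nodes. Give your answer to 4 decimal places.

h = (0 − (-2))/6 = 0.333333.
Nodes x₀,…,x₆ = -2, -1.666667, -1.333333, -1, -0.666667, -0.333333, 0.
f(x) = 3x³ - x² + 4x + 3: f₀=-33, f₁=-20.333333, f₂=-11.222222, f₃=-5, f₄=-1, f₅=1.444444, f₆=3.
(3h/8)·[f₀ + 3f₁ + 3f₂ + 2f₃ + 3f₄ + 3f₅ + f₆] = 0.125·(-133.333333) = -16.6667.

-16.6667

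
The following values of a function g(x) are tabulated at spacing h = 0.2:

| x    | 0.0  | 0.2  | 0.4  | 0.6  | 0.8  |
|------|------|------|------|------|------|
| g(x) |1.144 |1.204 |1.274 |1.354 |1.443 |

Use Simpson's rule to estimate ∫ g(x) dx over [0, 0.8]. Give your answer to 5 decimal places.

1.02447

h = 0.2, n = 4.
(h/3)·[y₀ + 4y₁ + 2y₂ + 4y₃ + y₄] = 0.066667·(15.367) = 1.02447.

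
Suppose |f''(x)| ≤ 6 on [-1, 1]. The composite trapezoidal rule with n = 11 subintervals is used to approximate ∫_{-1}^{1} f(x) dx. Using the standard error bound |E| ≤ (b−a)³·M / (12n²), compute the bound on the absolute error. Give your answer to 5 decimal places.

|E| ≤ (2)³·6 / (12·11²) = 48/1452 = 0.03306.

0.03306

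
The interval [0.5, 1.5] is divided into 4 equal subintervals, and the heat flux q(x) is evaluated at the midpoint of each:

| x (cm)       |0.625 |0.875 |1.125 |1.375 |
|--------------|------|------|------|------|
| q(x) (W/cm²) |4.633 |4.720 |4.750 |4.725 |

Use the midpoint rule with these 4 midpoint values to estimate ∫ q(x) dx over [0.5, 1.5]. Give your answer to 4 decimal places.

4.7070

h = 0.25, n = 4.
h·[y(m₁) + y(m₂) + y(m₃) + y(m₄)] = 0.25·(18.828) = 4.7070.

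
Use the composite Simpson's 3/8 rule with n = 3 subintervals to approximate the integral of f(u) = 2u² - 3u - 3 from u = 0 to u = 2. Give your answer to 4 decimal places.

h = (2 − 0)/3 = 0.666667.
Nodes u₀,…,u₃ = 0, 0.666667, 1.333333, 2.
f(u) = 2u² - 3u - 3: f₀=-3, f₁=-4.111111, f₂=-3.444444, f₃=-1.
(3h/8)·[f₀ + 3f₁ + 3f₂ + f₃] = 0.25·(-26.666667) = -6.6667.

-6.6667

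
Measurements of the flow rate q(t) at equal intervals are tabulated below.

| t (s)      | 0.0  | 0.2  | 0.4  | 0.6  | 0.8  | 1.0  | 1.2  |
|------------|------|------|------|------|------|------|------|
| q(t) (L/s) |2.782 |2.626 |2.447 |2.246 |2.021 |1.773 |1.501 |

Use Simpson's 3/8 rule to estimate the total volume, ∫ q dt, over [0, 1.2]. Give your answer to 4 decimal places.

2.6532

h = 0.2, n = 6.
(3h/8)·[y₀ + 3y₁ + 3y₂ + 2y₃ + 3y₄ + 3y₅ + y₆] = 0.075·(35.376) = 2.6532.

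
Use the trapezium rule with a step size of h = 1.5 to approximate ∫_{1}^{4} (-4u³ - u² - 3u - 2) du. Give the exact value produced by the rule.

-339.375

h = (4 − 1)/2 = 1.5.
Nodes u₀,…,u₂ = 1, 2.5, 4.
f(u) = -4u³ - u² - 3u - 2: f₀=-10, f₁=-78.25, f₂=-286.
(h/2)·[f₀ + 2f₁ + f₂] = 0.75·(-452.5) = -339.375.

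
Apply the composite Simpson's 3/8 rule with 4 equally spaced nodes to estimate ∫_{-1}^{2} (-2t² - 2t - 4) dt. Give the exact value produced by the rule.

h = (2 − (-1))/3 = 1.
Nodes t₀,…,t₃ = -1, 0, 1, 2.
f(t) = -2t² - 2t - 4: f₀=-4, f₁=-4, f₂=-8, f₃=-16.
(3h/8)·[f₀ + 3f₁ + 3f₂ + f₃] = 0.375·(-56) = -21.

-21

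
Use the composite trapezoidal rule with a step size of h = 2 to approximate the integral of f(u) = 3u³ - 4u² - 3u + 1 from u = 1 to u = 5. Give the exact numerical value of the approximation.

h = (5 − 1)/2 = 2.
Nodes u₀,…,u₂ = 1, 3, 5.
f(u) = 3u³ - 4u² - 3u + 1: f₀=-3, f₁=37, f₂=261.
(h/2)·[f₀ + 2f₁ + f₂] = 1·(332) = 332.

332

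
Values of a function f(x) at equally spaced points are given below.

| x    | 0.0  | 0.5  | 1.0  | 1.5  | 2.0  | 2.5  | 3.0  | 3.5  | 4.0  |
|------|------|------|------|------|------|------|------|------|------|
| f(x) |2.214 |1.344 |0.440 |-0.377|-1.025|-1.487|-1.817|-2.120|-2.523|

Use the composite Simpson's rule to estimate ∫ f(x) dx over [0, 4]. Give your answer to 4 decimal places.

h = 0.5, n = 8.
(h/3)·[y₀ + 4y₁ + 2y₂ + 4y₃ + 2y₄ + 4y₅ + 2y₆ + 4y₇ + y₈] = 0.166667·(-15.673) = -2.6122.

-2.6122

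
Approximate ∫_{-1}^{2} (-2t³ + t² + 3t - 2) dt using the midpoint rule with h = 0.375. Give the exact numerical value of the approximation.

-5.9296875

h = (2 − (-1))/8 = 0.375.
Midpoints m₁,…,m₈ = -0.8125, -0.4375, -0.0625, 0.3125, 0.6875, 1.0625, 1.4375, 1.8125.
f(m₁)=-2.70458984375, f(m₂)=-2.95361328125, f(m₃)=-2.18310546875, f(m₄)=-1.02587890625, f(m₅)=-0.11474609375, f(m₆)=-0.08251953125, f(m₇)=-1.56201171875, f(m₈)=-5.18603515625.
h·[f(m₁) + f(m₂) + f(m₃) + f(m₄) + f(m₅) + f(m₆) + f(m₇) + f(m₈)] = 0.375·(-15.8125) = -5.9296875.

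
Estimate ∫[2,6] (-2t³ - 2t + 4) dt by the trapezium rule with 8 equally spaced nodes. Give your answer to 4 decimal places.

-661.2245

h = (6 − 2)/7 = 0.571429.
Nodes t₀,…,t₇ = 2, 2.571429, 3.142857, 3.714286, 4.285714, 4.857143, 5.428571, 6.
f(t) = -2t³ - 2t + 4: f₀=-16, f₁=-35.148688, f₂=-64.373178, f₃=-105.912536, f₄=-162.005831, f₅=-234.892128, f₆=-326.810496, f₇=-440.
(h/2)·[f₀ + 2f₁ + 2f₂ + 2f₃ + 2f₄ + 2f₅ + 2f₆ + f₇] = 0.285714·(-2314.285714) = -661.2245.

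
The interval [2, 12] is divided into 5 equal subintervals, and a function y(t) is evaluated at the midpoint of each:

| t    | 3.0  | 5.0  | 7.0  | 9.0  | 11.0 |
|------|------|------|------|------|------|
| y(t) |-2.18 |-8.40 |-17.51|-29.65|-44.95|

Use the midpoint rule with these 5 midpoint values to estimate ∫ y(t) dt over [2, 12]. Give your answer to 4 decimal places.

h = 2, n = 5.
h·[y(m₁) + y(m₂) + y(m₃) + y(m₄) + y(m₅)] = 2·(-102.69) = -205.3800.

-205.3800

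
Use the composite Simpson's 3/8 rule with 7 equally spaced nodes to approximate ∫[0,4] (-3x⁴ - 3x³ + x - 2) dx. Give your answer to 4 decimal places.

h = (4 − 0)/6 = 0.666667.
Nodes x₀,…,x₆ = 0, 0.666667, 1.333333, 2, 2.666667, 3.333333, 4.
f(x) = -3x⁴ - 3x³ + x - 2: f₀=-2, f₁=-2.814815, f₂=-17.259259, f₃=-72, f₄=-207.925926, f₅=-480.148148, f₆=-958.
(3h/8)·[f₀ + 3f₁ + 3f₂ + 2f₃ + 3f₄ + 3f₅ + f₆] = 0.25·(-3228.444444) = -807.1111.

-807.1111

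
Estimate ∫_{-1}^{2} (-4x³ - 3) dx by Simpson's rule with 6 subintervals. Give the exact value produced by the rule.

h = (2 − (-1))/6 = 0.5.
Nodes x₀,…,x₆ = -1, -0.5, 0, 0.5, 1, 1.5, 2.
f(x) = -4x³ - 3: f₀=1, f₁=-2.5, f₂=-3, f₃=-3.5, f₄=-7, f₅=-16.5, f₆=-35.
(h/3)·[f₀ + 4f₁ + 2f₂ + 4f₃ + 2f₄ + 4f₅ + f₆] = 0.166667·(-144) = -24.

-24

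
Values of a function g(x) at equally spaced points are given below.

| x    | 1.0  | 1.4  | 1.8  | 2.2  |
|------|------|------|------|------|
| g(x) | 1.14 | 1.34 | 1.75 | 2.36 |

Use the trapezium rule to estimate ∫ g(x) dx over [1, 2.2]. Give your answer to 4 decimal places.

h = 0.4, n = 3.
(h/2)·[y₀ + 2y₁ + 2y₂ + y₃] = 0.2·(9.68) = 1.9360.

1.9360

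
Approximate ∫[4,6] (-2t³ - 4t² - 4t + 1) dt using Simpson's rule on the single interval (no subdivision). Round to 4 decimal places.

S = (b−a)/6 · [f(4) + 4f(5) + f(6)] = 0.333333·[(-207) + 4·(-369) + (-599)] = -760.6667.

-760.6667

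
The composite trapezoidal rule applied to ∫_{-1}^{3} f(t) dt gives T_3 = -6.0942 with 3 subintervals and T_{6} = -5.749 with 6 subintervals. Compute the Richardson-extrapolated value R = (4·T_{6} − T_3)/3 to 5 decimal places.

-5.63393

R = (4·T_{6} − T_3) / 3 = (4·(-5.749) − (-6.0942))/3 = (-16.9018)/3 = -5.63393.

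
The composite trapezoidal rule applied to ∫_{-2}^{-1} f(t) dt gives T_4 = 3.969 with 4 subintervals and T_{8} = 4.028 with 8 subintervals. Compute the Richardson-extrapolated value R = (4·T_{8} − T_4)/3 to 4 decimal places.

R = (4·T_{8} − T_4) / 3 = (4·4.028 − 3.969)/3 = (12.143)/3 = 4.0477.

4.0477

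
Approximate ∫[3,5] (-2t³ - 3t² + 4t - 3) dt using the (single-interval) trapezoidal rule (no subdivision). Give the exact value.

-380

T = (b−a)/2 · [f(3) + f(5)] = 1·[(-72) + (-308)] = -380.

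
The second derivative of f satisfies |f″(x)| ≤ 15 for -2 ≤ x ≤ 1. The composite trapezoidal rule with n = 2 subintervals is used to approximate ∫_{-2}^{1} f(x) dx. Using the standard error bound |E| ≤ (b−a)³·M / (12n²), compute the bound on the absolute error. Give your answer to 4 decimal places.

8.4375

|E| ≤ (3)³·15 / (12·2²) = 405/48 = 8.4375.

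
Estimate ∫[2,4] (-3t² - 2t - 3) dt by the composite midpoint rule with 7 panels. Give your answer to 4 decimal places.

-73.9592

h = (4 − 2)/7 = 0.285714.
Midpoints m₁,…,m₇ = 2.142857, 2.428571, 2.714286, 3, 3.285714, 3.571429, 3.857143.
f(m₁)=-21.061224, f(m₂)=-25.551020, f(m₃)=-30.530612, f(m₄)=-36, f(m₅)=-41.959184, f(m₆)=-48.408163, f(m₇)=-55.346939.
h·[f(m₁) + f(m₂) + f(m₃) + f(m₄) + f(m₅) + f(m₆) + f(m₇)] = 0.285714·(-258.857143) = -73.9592.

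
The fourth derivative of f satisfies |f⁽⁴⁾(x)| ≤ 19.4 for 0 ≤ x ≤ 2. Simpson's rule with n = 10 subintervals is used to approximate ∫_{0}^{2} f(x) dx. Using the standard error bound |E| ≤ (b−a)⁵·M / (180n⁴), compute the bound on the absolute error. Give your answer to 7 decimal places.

0.0003449

|E| ≤ (2)⁵·19.4 / (180·10⁴) = 620.8/1800000 = 0.0003449.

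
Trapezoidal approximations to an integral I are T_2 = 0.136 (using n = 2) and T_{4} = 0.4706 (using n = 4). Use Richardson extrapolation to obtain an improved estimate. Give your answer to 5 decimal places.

R = (4·T_{4} − T_2) / 3 = (4·0.4706 − 0.136)/3 = (1.7464)/3 = 0.58213.

0.58213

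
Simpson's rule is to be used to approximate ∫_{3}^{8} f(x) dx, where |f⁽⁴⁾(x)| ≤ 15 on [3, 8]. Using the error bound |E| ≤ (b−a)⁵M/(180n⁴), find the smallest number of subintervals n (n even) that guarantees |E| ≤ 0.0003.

Need 46875/(180n⁴) ≤ 0.0003.
n⁴ ≥ 46875/(180·0.0003) = 868056 ⇒ n ≥ 30.5237, so the smallest even n is 32. (n must be even for Simpson's rule.)

32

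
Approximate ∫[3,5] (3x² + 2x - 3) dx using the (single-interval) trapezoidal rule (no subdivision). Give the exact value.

112

T = (b−a)/2 · [f(3) + f(5)] = 1·[30 + 82] = 112.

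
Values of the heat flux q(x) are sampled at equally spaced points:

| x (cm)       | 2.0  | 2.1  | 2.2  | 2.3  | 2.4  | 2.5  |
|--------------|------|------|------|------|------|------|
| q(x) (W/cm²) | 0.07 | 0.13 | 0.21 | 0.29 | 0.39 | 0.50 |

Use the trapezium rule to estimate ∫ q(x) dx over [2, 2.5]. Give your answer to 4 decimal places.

h = 0.1, n = 5.
(h/2)·[y₀ + 2y₁ + 2y₂ + 2y₃ + 2y₄ + y₅] = 0.05·(2.61) = 0.1305.

0.1305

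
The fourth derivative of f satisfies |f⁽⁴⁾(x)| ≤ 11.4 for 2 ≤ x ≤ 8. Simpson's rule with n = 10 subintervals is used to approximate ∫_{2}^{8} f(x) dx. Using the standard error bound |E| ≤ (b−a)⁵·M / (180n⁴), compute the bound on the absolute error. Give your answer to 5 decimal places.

|E| ≤ (6)⁵·11.4 / (180·10⁴) = 88646.4/1800000 = 0.04925.

0.04925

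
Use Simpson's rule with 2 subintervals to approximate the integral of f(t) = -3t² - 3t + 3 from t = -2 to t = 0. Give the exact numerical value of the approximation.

h = (0 − (-2))/2 = 1.
Nodes t₀,…,t₂ = -2, -1, 0.
f(t) = -3t² - 3t + 3: f₀=-3, f₁=3, f₂=3.
(h/3)·[f₀ + 4f₁ + f₂] = 0.333333·(12) = 4.

4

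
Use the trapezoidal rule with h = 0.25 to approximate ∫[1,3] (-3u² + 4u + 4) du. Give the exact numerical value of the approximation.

-2.0625

h = (3 − 1)/8 = 0.25.
Nodes u₀,…,u₈ = 1, 1.25, 1.5, 1.75, 2, 2.25, 2.5, 2.75, 3.
f(u) = -3u² + 4u + 4: f₀=5, f₁=4.3125, f₂=3.25, f₃=1.8125, f₄=0, f₅=-2.1875, f₆=-4.75, f₇=-7.6875, f₈=-11.
(h/2)·[f₀ + 2f₁ + 2f₂ + 2f₃ + 2f₄ + 2f₅ + 2f₆ + 2f₇ + f₈] = 0.125·(-16.5) = -2.0625.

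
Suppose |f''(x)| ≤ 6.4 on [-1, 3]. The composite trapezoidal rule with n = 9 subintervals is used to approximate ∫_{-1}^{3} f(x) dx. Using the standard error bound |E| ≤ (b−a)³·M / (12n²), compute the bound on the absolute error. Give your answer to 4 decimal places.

0.4214

|E| ≤ (4)³·6.4 / (12·9²) = 409.6/972 = 0.4214.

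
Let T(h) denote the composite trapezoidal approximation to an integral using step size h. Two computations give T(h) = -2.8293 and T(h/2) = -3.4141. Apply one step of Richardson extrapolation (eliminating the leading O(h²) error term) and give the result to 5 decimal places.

R = (4·T(h/2) − T(h)) / 3 = (4·(-3.4141) − (-2.8293))/3 = (-10.8271)/3 = -3.60903.

-3.60903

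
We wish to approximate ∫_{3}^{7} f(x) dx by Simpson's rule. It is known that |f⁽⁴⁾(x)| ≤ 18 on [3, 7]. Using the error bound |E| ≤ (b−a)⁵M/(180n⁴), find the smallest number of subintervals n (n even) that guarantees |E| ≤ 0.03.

Need 18432/(180n⁴) ≤ 0.03.
n⁴ ≥ 18432/(180·0.03) = 3413.33 ⇒ n ≥ 7.6435, so the smallest even n is 8. (n must be even for Simpson's rule.)

8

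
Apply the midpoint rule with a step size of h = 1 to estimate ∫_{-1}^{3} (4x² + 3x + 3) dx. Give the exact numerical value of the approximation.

h = (3 − (-1))/4 = 1.
Midpoints m₁,…,m₄ = -0.5, 0.5, 1.5, 2.5.
f(m₁)=2.5, f(m₂)=5.5, f(m₃)=16.5, f(m₄)=35.5.
h·[f(m₁) + f(m₂) + f(m₃) + f(m₄)] = 1·(60) = 60.

60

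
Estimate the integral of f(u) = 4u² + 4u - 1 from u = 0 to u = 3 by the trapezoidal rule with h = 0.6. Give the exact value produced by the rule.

h = (3 − 0)/5 = 0.6.
Nodes u₀,…,u₅ = 0, 0.6, 1.2, 1.8, 2.4, 3.
f(u) = 4u² + 4u - 1: f₀=-1, f₁=2.84, f₂=9.56, f₃=19.16, f₄=31.64, f₅=47.
(h/2)·[f₀ + 2f₁ + 2f₂ + 2f₃ + 2f₄ + f₅] = 0.3·(172.4) = 51.72.

51.72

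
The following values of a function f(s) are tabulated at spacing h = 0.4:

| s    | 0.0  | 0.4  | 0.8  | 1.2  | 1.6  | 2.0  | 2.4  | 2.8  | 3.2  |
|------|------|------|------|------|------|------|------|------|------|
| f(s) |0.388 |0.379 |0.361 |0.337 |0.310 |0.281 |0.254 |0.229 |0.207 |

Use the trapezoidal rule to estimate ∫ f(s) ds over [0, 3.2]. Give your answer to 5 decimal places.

0.97940

h = 0.4, n = 8.
(h/2)·[y₀ + 2y₁ + 2y₂ + 2y₃ + 2y₄ + 2y₅ + 2y₆ + 2y₇ + y₈] = 0.2·(4.897) = 0.97940.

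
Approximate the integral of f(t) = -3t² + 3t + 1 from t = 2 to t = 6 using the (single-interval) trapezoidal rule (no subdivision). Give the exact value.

-188

T = (b−a)/2 · [f(2) + f(6)] = 2·[(-5) + (-89)] = -188.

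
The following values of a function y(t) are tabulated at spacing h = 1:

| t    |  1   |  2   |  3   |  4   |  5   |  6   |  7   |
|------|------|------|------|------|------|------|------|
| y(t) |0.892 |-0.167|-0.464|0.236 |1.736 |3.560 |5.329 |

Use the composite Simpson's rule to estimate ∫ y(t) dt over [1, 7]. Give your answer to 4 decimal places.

h = 1, n = 6.
(h/3)·[y₀ + 4y₁ + 2y₂ + 4y₃ + 2y₄ + 4y₅ + y₆] = 0.333333·(23.281) = 7.7603.

7.7603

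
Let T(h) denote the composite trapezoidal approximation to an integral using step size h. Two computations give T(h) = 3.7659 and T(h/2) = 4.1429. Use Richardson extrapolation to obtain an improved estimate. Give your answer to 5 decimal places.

4.26857

R = (4·T(h/2) − T(h)) / 3 = (4·4.1429 − 3.7659)/3 = (12.8057)/3 = 4.26857.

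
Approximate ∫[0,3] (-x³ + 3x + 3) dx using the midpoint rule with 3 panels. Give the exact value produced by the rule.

3.375

h = (3 − 0)/3 = 1.
Midpoints m₁,…,m₃ = 0.5, 1.5, 2.5.
f(m₁)=4.375, f(m₂)=4.125, f(m₃)=-5.125.
h·[f(m₁) + f(m₂) + f(m₃)] = 1·(3.375) = 3.375.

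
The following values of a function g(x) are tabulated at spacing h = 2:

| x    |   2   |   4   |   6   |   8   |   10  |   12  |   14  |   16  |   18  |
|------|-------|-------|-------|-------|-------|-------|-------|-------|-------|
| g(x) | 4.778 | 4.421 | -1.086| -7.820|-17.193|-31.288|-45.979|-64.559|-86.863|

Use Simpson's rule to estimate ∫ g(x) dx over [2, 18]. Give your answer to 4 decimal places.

-405.0567

h = 2, n = 8.
(h/3)·[y₀ + 4y₁ + 2y₂ + 4y₃ + 2y₄ + 4y₅ + 2y₆ + 4y₇ + y₈] = 0.666667·(-607.585) = -405.0567.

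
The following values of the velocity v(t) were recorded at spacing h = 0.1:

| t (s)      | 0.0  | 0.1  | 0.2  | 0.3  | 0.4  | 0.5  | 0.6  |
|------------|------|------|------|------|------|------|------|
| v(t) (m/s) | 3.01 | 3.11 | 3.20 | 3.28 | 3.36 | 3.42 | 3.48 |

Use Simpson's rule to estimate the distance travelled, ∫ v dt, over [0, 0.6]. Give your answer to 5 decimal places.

1.96167

h = 0.1, n = 6.
(h/3)·[y₀ + 4y₁ + 2y₂ + 4y₃ + 2y₄ + 4y₅ + y₆] = 0.033333·(58.85) = 1.96167.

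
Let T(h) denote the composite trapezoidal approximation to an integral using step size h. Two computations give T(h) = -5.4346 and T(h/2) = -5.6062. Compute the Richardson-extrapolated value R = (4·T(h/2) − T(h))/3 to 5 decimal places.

R = (4·T(h/2) − T(h)) / 3 = (4·(-5.6062) − (-5.4346))/3 = (-16.9902)/3 = -5.66340.

-5.66340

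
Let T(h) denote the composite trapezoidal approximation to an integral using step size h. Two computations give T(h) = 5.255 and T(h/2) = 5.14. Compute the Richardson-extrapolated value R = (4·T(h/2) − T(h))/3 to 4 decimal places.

5.1017

R = (4·T(h/2) − T(h)) / 3 = (4·5.14 − 5.255)/3 = (15.305)/3 = 5.1017.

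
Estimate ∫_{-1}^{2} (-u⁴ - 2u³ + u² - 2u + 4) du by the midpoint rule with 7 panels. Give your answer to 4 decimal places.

-1.7356

h = (2 − (-1))/7 = 0.428571.
Midpoints m₁,…,m₇ = -0.785714, -0.357143, 0.071429, 0.5, 0.928571, 1.357143, 1.785714.
f(m₁)=6.777775, f(m₂)=4.916675, f(m₃)=3.861490, f(m₄)=2.9375, f(m₅)=0.660324, f(m₆)=-5.264083, f(m₇)=-17.939426.
h·[f(m₁) + f(m₂) + f(m₃) + f(m₄) + f(m₅) + f(m₆) + f(m₇)] = 0.428571·(-4.049745) = -1.7356.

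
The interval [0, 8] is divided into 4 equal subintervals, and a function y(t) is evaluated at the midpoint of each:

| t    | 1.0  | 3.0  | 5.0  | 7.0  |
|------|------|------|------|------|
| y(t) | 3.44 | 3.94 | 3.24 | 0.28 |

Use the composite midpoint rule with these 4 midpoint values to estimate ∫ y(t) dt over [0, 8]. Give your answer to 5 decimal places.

h = 2, n = 4.
h·[y(m₁) + y(m₂) + y(m₃) + y(m₄)] = 2·(10.90) = 21.80000.

21.80000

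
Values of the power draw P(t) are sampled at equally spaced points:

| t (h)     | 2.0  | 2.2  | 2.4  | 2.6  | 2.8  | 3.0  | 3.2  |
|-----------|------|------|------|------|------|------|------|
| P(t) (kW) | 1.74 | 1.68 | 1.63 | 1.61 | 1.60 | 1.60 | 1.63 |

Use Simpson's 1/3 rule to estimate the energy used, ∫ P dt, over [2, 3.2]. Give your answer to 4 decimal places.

h = 0.2, n = 6.
(h/3)·[y₀ + 4y₁ + 2y₂ + 4y₃ + 2y₄ + 4y₅ + y₆] = 0.066667·(29.39) = 1.9593.

1.9593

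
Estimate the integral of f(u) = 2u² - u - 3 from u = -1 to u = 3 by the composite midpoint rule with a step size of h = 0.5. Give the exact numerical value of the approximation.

2.5

h = (3 − (-1))/8 = 0.5.
Midpoints m₁,…,m₈ = -0.75, -0.25, 0.25, 0.75, 1.25, 1.75, 2.25, 2.75.
f(m₁)=-1.125, f(m₂)=-2.625, f(m₃)=-3.125, f(m₄)=-2.625, f(m₅)=-1.125, f(m₆)=1.375, f(m₇)=4.875, f(m₈)=9.375.
h·[f(m₁) + f(m₂) + f(m₃) + f(m₄) + f(m₅) + f(m₆) + f(m₇) + f(m₈)] = 0.5·(5) = 2.5.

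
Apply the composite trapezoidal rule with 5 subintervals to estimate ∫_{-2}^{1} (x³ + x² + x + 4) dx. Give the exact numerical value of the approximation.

h = (1 − (-2))/5 = 0.6.
Nodes x₀,…,x₅ = -2, -1.4, -0.8, -0.2, 0.4, 1.
f(x) = x³ + x² + x + 4: f₀=-2, f₁=1.816, f₂=3.328, f₃=3.832, f₄=4.624, f₅=7.
(h/2)·[f₀ + 2f₁ + 2f₂ + 2f₃ + 2f₄ + f₅] = 0.3·(32.2) = 9.66.

9.66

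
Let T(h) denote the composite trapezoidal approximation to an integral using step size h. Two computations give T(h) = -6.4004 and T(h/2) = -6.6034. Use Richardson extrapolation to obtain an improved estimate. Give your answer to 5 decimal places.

R = (4·T(h/2) − T(h)) / 3 = (4·(-6.6034) − (-6.4004))/3 = (-20.0132)/3 = -6.67107.

-6.67107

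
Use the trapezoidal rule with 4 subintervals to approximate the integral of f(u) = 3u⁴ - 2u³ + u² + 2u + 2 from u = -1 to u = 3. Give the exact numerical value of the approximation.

h = (3 − (-1))/4 = 1.
Nodes u₀,…,u₄ = -1, 0, 1, 2, 3.
f(u) = 3u⁴ - 2u³ + u² + 2u + 2: f₀=6, f₁=2, f₂=6, f₃=42, f₄=206.
(h/2)·[f₀ + 2f₁ + 2f₂ + 2f₃ + f₄] = 0.5·(312) = 156.

156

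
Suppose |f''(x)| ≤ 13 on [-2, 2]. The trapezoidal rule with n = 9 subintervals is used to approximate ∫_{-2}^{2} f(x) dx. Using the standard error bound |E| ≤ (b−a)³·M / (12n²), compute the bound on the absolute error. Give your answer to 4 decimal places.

|E| ≤ (4)³·13 / (12·9²) = 832/972 = 0.8560.

0.8560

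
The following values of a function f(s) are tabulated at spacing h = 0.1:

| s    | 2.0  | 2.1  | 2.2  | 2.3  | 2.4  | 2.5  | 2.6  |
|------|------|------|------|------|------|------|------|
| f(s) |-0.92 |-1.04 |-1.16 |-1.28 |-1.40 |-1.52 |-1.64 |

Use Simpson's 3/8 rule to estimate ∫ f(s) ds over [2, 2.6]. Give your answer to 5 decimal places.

h = 0.1, n = 6.
(3h/8)·[y₀ + 3y₁ + 3y₂ + 2y₃ + 3y₄ + 3y₅ + y₆] = 0.0375·(-20.48) = -0.76800.

-0.76800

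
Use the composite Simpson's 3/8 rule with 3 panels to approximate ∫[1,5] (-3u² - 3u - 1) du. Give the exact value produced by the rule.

-164

h = (5 − 1)/3 = 1.333333.
Nodes u₀,…,u₃ = 1, 2.333333, 3.666667, 5.
f(u) = -3u² - 3u - 1: f₀=-7, f₁=-24.333333, f₂=-52.333333, f₃=-91.
(3h/8)·[f₀ + 3f₁ + 3f₂ + f₃] = 0.5·(-328) = -164.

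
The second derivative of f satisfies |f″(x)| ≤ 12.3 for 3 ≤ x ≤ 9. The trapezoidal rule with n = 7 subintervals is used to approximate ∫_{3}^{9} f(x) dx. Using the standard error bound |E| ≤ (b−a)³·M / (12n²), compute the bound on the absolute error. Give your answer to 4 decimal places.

4.5184

|E| ≤ (6)³·12.3 / (12·7²) = 2656.8/588 = 4.5184.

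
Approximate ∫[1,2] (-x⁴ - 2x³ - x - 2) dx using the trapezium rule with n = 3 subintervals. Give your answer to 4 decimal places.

-17.6255

h = (2 − 1)/3 = 0.333333.
Nodes x₀,…,x₃ = 1, 1.333333, 1.666667, 2.
f(x) = -x⁴ - 2x³ - x - 2: f₀=-6, f₁=-11.234568, f₂=-20.641975, f₃=-36.
(h/2)·[f₀ + 2f₁ + 2f₂ + f₃] = 0.166667·(-105.753086) = -17.6255.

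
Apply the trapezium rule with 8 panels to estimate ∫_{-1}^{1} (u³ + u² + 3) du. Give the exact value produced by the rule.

h = (1 − (-1))/8 = 0.25.
Nodes u₀,…,u₈ = -1, -0.75, -0.5, -0.25, 0, 0.25, 0.5, 0.75, 1.
f(u) = u³ + u² + 3: f₀=3, f₁=3.140625, f₂=3.125, f₃=3.046875, f₄=3, f₅=3.078125, f₆=3.375, f₇=3.984375, f₈=5.
(h/2)·[f₀ + 2f₁ + 2f₂ + 2f₃ + 2f₄ + 2f₅ + 2f₆ + 2f₇ + f₈] = 0.125·(53.5) = 6.6875.

6.6875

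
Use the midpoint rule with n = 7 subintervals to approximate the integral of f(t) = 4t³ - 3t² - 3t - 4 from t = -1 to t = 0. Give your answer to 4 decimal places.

h = (0 − (-1))/7 = 0.142857.
Midpoints m₁,…,m₇ = -0.928571, -0.785714, -0.642857, -0.5, -0.357143, -0.214286, -0.071429.
f(m₁)=-7.003644, f(m₂)=-5.435131, f(m₃)=-4.373907, f(m₄)=-3.75, f(m₅)=-3.493440, f(m₆)=-3.534257, f(m₇)=-3.802478.
h·[f(m₁) + f(m₂) + f(m₃) + f(m₄) + f(m₅) + f(m₆) + f(m₇)] = 0.142857·(-31.392857) = -4.4847.

-4.4847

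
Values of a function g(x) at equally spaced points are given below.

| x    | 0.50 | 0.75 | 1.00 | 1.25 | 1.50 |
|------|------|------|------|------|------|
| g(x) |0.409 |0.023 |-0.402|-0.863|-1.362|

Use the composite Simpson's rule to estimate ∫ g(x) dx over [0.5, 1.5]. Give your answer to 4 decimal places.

h = 0.25, n = 4.
(h/3)·[y₀ + 4y₁ + 2y₂ + 4y₃ + y₄] = 0.083333·(-5.117) = -0.4264.

-0.4264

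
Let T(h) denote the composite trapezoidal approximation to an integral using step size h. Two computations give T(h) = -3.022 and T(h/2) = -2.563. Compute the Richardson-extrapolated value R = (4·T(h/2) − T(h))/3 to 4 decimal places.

-2.4100

R = (4·T(h/2) − T(h)) / 3 = (4·(-2.563) − (-3.022))/3 = (-7.230)/3 = -2.4100.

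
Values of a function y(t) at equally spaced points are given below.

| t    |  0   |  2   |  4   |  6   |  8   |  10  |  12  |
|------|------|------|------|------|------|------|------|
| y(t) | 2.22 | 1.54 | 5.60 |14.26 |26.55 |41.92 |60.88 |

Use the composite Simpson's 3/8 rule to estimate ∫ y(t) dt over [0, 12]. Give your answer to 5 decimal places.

h = 2, n = 6.
(3h/8)·[y₀ + 3y₁ + 3y₂ + 2y₃ + 3y₄ + 3y₅ + y₆] = 0.75·(318.45) = 238.83750.

238.83750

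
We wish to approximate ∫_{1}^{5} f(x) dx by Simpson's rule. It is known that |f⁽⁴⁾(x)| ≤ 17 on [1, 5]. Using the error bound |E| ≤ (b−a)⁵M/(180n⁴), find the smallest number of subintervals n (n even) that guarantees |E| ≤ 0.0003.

24

Need 17408/(180n⁴) ≤ 0.0003.
n⁴ ≥ 17408/(180·0.0003) = 322370 ⇒ n ≥ 23.8281, so the smallest even n is 24. (n must be even for Simpson's rule.)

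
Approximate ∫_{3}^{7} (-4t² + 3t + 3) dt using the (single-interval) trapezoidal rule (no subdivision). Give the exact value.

T = (b−a)/2 · [f(3) + f(7)] = 2·[(-24) + (-172)] = -392.

-392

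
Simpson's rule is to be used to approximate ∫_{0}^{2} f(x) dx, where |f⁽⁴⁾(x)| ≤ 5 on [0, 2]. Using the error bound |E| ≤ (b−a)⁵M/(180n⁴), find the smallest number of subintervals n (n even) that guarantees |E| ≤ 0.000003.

Need 160/(180n⁴) ≤ 0.000003.
n⁴ ≥ 160/(180·0.000003) = 296296 ⇒ n ≥ 23.3309, so the smallest even n is 24. (n must be even for Simpson's rule.)

24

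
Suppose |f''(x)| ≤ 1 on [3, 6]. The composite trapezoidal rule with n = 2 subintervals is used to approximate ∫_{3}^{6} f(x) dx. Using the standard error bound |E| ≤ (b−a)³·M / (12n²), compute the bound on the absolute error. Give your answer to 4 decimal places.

0.5625

|E| ≤ (3)³·1 / (12·2²) = 27/48 = 0.5625.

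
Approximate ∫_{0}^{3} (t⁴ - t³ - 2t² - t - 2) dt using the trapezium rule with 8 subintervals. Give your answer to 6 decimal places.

h = (3 − 0)/8 = 0.375.
Nodes t₀,…,t₈ = 0, 0.375, 0.75, 1.125, 1.5, 1.875, 2.25, 2.625, 3.
f(t) = t⁴ - t³ - 2t² - t - 2: f₀=-2, f₁=-2.689208984375, f₂=-3.98046875, f₃=-5.478271484375, f₄=-6.3125, f₅=-5.138427734375, f₆=-0.13671875, f₇=10.986572265625, f₈=31.
(h/2)·[f₀ + 2f₁ + 2f₂ + 2f₃ + 2f₄ + 2f₅ + 2f₆ + 2f₇ + f₈] = 0.1875·(3.501953125) = 0.656616.

0.656616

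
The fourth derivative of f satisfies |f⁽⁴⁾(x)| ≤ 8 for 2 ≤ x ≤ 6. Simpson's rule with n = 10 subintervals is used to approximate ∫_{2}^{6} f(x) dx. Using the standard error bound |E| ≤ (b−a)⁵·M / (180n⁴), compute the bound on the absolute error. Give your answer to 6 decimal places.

|E| ≤ (4)⁵·8 / (180·10⁴) = 8192/1800000 = 0.004551.

0.004551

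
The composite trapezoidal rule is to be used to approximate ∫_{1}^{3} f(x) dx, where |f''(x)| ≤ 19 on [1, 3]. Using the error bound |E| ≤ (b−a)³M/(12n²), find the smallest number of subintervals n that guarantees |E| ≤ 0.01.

36

Need 152/(12n²) ≤ 0.01.
n² ≥ 152/(12·0.01) = 1266.67 ⇒ n ≥ 35.5903, so the smallest n is 36.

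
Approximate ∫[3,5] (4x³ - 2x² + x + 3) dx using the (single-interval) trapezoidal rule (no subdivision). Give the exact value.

T = (b−a)/2 · [f(3) + f(5)] = 1·[96 + 458] = 554.

554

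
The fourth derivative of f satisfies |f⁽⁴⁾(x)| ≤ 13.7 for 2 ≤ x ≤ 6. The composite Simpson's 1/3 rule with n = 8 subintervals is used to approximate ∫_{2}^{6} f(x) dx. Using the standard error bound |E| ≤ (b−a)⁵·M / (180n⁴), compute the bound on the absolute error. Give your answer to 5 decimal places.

0.01903

|E| ≤ (4)⁵·13.7 / (180·8⁴) = 14028.8/737280 = 0.01903.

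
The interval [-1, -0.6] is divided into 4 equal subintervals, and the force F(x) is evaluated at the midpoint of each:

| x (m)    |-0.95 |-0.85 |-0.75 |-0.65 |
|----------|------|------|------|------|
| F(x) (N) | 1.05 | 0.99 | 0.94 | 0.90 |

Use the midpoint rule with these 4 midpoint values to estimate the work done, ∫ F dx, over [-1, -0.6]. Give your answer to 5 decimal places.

0.38800

h = 0.1, n = 4.
h·[y(m₁) + y(m₂) + y(m₃) + y(m₄)] = 0.1·(3.88) = 0.38800.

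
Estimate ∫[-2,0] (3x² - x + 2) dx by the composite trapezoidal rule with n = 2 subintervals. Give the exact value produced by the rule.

h = (0 − (-2))/2 = 1.
Nodes x₀,…,x₂ = -2, -1, 0.
f(x) = 3x² - x + 2: f₀=16, f₁=6, f₂=2.
(h/2)·[f₀ + 2f₁ + f₂] = 0.5·(30) = 15.

15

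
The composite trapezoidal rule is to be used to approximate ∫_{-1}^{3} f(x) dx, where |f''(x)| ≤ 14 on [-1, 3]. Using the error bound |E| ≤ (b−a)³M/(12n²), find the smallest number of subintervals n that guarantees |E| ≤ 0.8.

10

Need 896/(12n²) ≤ 0.8.
n² ≥ 896/(12·0.8) = 93.3333 ⇒ n ≥ 9.6609, so the smallest n is 10.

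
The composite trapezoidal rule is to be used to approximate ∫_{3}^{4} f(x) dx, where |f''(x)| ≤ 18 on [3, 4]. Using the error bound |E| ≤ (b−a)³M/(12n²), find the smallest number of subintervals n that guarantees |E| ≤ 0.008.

Need 18/(12n²) ≤ 0.008.
n² ≥ 18/(12·0.008) = 187.5 ⇒ n ≥ 13.6931, so the smallest n is 14.

14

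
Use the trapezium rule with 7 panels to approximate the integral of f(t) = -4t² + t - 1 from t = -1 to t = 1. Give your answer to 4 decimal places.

h = (1 − (-1))/7 = 0.285714.
Nodes t₀,…,t₇ = -1, -0.714286, -0.428571, -0.142857, 0.142857, 0.428571, 0.714286, 1.
f(t) = -4t² + t - 1: f₀=-6, f₁=-3.755102, f₂=-2.163265, f₃=-1.224490, f₄=-0.938776, f₅=-1.306122, f₆=-2.326531, f₇=-4.
(h/2)·[f₀ + 2f₁ + 2f₂ + 2f₃ + 2f₄ + 2f₅ + 2f₆ + f₇] = 0.142857·(-33.428571) = -4.7755.

-4.7755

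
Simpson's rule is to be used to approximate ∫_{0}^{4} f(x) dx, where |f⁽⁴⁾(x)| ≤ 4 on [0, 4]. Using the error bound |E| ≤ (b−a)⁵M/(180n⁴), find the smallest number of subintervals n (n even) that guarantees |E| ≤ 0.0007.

14

Need 4096/(180n⁴) ≤ 0.0007.
n⁴ ≥ 4096/(180·0.0007) = 32507.9 ⇒ n ≥ 13.4276, so the smallest even n is 14. (n must be even for Simpson's rule.)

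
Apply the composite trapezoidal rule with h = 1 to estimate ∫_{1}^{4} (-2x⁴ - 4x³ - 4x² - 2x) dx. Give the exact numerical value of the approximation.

-822

h = (4 − 1)/3 = 1.
Nodes x₀,…,x₃ = 1, 2, 3, 4.
f(x) = -2x⁴ - 4x³ - 4x² - 2x: f₀=-12, f₁=-84, f₂=-312, f₃=-840.
(h/2)·[f₀ + 2f₁ + 2f₂ + f₃] = 0.5·(-1644) = -822.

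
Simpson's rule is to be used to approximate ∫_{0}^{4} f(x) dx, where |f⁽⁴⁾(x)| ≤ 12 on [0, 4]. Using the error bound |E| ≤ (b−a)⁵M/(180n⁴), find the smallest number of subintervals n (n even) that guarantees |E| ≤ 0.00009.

30

Need 12288/(180n⁴) ≤ 0.00009.
n⁴ ≥ 12288/(180·0.00009) = 758519 ⇒ n ≥ 29.5115, so the smallest even n is 30. (n must be even for Simpson's rule.)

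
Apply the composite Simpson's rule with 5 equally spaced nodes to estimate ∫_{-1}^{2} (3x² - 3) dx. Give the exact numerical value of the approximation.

0

h = (2 − (-1))/4 = 0.75.
Nodes x₀,…,x₄ = -1, -0.25, 0.5, 1.25, 2.
f(x) = 3x² - 3: f₀=0, f₁=-2.8125, f₂=-2.25, f₃=1.6875, f₄=9.
(h/3)·[f₀ + 4f₁ + 2f₂ + 4f₃ + f₄] = 0.25·(0) = 0.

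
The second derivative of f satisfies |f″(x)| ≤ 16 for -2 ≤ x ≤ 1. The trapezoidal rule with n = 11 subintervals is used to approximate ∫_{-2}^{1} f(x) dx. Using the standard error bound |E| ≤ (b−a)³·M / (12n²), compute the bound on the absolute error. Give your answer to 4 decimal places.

0.2975

|E| ≤ (3)³·16 / (12·11²) = 432/1452 = 0.2975.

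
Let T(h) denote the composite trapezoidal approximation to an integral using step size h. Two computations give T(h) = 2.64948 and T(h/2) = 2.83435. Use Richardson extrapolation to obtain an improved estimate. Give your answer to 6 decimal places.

R = (4·T(h/2) − T(h)) / 3 = (4·2.83435 − 2.64948)/3 = (8.68792)/3 = 2.895973.

2.895973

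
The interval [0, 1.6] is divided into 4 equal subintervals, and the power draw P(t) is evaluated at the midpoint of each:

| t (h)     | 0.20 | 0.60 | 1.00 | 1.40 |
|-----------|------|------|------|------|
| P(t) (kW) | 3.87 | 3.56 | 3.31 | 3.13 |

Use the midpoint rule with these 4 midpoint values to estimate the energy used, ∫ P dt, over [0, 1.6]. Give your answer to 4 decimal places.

h = 0.4, n = 4.
h·[y(m₁) + y(m₂) + y(m₃) + y(m₄)] = 0.4·(13.87) = 5.5480.

5.5480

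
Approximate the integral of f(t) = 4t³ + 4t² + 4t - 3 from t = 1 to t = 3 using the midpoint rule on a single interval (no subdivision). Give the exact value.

106

M = (b−a)·f(2) = 2·(53) = 106.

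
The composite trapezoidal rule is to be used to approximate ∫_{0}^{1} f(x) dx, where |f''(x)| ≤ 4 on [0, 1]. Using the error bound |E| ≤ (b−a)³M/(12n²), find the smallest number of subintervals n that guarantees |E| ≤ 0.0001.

58

Need 4/(12n²) ≤ 0.0001.
n² ≥ 4/(12·0.0001) = 3333.33 ⇒ n ≥ 57.7350, so the smallest n is 58.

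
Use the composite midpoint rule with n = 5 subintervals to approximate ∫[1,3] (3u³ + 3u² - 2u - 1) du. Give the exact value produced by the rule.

75.44

h = (3 − 1)/5 = 0.4.
Midpoints m₁,…,m₅ = 1.2, 1.6, 2, 2.4, 2.8.
f(m₁)=6.104, f(m₂)=15.768, f(m₃)=31, f(m₄)=52.952, f(m₅)=82.776.
h·[f(m₁) + f(m₂) + f(m₃) + f(m₄) + f(m₅)] = 0.4·(188.6) = 75.44.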